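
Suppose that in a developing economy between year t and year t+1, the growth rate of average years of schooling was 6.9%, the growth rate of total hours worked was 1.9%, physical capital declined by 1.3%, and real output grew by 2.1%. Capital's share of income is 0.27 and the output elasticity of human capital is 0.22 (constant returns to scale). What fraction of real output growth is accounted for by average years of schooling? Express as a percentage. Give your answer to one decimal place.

Average years of schooling accounted for 72.3% of growth.

Average years of schooling contributed 0.22 × 6.9 = 1.518 pp.
Share of growth = 1.518 / 2.1 × 100 = 72.286%.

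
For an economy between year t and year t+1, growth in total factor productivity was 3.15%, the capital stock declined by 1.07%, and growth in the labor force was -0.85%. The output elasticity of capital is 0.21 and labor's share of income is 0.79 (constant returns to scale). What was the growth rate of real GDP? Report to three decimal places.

2.254%

Labor's share = 1 − 0.21 = 0.79.
The capital stock: 0.21 × (-1.07) = -0.2247 pp.
The labor force: 0.79 × (-0.85) = -0.6715 pp.
Output growth = 3.15 + (-0.8962) = 2.2538%.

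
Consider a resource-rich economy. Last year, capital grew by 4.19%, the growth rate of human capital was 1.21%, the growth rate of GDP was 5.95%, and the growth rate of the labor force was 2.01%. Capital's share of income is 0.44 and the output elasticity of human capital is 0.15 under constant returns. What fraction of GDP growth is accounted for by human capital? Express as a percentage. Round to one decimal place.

3.1%

Human capital contributed 0.15 × 1.21 = 0.1815 pp.
Share of growth = 0.1815 / 5.95 × 100 = 3.05%.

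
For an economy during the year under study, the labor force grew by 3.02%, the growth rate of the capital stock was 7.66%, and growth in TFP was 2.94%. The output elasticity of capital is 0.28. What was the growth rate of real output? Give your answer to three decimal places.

7.259%

Labor's share = 1 − 0.28 = 0.72.
The capital stock: 0.28 × 7.66 = 2.1448 pp.
The labor force: 0.72 × 3.02 = 2.1744 pp.
Output growth = 2.94 + 4.3192 = 7.2592%.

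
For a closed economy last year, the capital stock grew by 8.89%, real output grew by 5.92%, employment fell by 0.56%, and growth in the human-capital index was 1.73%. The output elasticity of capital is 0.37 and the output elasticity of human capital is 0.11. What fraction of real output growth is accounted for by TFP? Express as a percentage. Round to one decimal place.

46.1%

Labor's share = 1 − 0.37 − 0.11 = 0.52.
The capital stock: 0.37 × 8.89 = 3.2893 pp.
The human-capital index: 0.11 × 1.73 = 0.1903 pp.
Employment: 0.52 × (-0.56) = -0.2912 pp.
TFP growth = 5.92 − 3.1884 = 2.7316%.
TFP share of growth = 2.7316 / 5.92 × 100 = 46.142%.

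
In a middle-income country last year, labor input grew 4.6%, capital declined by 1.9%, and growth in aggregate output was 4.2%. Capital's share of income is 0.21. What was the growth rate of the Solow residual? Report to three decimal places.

Labor's share = 1 − 0.21 = 0.79.
Capital: 0.21 × (-1.9) = -0.399 pp.
Labor input: 0.79 × 4.6 = 3.634 pp.
TFP growth = 4.2 − 3.235 = 0.965%.

The Solow residual growth was 0.965%.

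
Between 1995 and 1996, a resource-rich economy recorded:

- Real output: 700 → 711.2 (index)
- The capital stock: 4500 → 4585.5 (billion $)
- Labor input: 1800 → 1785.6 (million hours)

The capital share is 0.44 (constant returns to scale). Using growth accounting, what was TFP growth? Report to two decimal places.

TFP growth was 1.21%.

Real output growth = (711.2 − 700) / 700 = 1.6%.
The capital stock growth = (4585.5 − 4500) / 4500 = 1.9%.
Labor input growth = (1785.6 − 1800) / 1800 = -0.8%.
Labor's share = 1 − 0.44 = 0.56.
The capital stock: 0.44 × 1.9 = 0.836 pp.
Labor input: 0.56 × (-0.8) = -0.448 pp.
TFP growth = 1.6 − 0.388 = 1.212%.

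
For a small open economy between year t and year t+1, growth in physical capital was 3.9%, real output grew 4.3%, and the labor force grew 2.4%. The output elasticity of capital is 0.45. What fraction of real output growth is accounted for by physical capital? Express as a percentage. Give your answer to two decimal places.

Physical capital accounted for 40.81% of growth.

Physical capital contributed 0.45 × 3.9 = 1.755 pp.
Share of growth = 1.755 / 4.3 × 100 = 40.814%.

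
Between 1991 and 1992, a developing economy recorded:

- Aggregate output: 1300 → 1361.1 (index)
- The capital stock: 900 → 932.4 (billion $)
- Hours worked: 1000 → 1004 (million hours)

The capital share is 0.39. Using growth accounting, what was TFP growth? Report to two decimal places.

Aggregate output growth = (1361.1 − 1300) / 1300 = 4.7%.
The capital stock growth = (932.4 − 900) / 900 = 3.6%.
Hours worked growth = (1004 − 1000) / 1000 = 0.4%.
Labor's share = 1 − 0.39 = 0.61.
The capital stock: 0.39 × 3.6 = 1.404 pp.
Hours worked: 0.61 × 0.4 = 0.244 pp.
TFP growth = 4.7 − 1.648 = 3.052%.

TFP grew 3.05%.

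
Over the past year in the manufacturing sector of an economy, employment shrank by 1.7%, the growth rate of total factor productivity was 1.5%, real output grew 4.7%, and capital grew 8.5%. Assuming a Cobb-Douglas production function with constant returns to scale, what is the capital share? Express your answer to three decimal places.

0.480

gY = gA + α·gK + (1−α)·gL, so gY − gA − gL = α(gK − gL).
4.7 − 1.5 + 1.7 = α × (8.5 − (-1.7)).
4.9 = 10.2 α, so α = 0.48039.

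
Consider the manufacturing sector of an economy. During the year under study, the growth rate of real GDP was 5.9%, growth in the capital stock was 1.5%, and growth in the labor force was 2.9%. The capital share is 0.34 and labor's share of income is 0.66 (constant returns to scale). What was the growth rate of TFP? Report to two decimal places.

TFP growth was 3.48%.

Labor's share = 1 − 0.34 = 0.66.
The capital stock: 0.34 × 1.5 = 0.51 pp.
The labor force: 0.66 × 2.9 = 1.914 pp.
TFP growth = 5.9 − 2.424 = 3.476%.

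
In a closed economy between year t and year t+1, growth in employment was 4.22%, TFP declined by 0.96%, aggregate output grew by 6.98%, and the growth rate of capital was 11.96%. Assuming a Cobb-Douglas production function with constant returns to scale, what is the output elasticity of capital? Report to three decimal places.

α = 0.481

gY = gA + α·gK + (1−α)·gL, so gY − gA − gL = α(gK − gL).
6.98 + 0.96 − 4.22 = α × (11.96 − 4.22).
3.72 = 7.74 α, so α = 0.48062.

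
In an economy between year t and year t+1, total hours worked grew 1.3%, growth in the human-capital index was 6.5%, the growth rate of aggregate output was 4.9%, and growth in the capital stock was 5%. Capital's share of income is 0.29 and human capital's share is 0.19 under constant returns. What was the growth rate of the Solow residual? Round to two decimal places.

Labor's share = 1 − 0.29 − 0.19 = 0.52.
The capital stock: 0.29 × 5 = 1.45 pp.
The human-capital index: 0.19 × 6.5 = 1.235 pp.
Total hours worked: 0.52 × 1.3 = 0.676 pp.
TFP growth = 4.9 − 3.361 = 1.539%.

1.54%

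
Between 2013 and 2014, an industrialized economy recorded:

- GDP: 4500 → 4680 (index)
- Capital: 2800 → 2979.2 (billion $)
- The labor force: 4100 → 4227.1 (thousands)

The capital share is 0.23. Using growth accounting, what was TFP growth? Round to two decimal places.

GDP growth = (4680 − 4500) / 4500 = 4%.
Capital growth = (2979.2 − 2800) / 2800 = 6.4%.
The labor force growth = (4227.1 − 4100) / 4100 = 3.1%.
Labor's share = 1 − 0.23 = 0.77.
Capital: 0.23 × 6.4 = 1.472 pp.
The labor force: 0.77 × 3.1 = 2.387 pp.
TFP growth = 4 − 3.859 = 0.141%.

TFP growth was 0.14%.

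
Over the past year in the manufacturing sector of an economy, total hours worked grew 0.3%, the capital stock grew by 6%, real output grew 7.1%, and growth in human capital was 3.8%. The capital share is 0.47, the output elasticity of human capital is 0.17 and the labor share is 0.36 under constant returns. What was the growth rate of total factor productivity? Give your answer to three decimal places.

Total factor productivity growth was 3.526%.

Labor's share = 1 − 0.47 − 0.17 = 0.36.
The capital stock: 0.47 × 6 = 2.82 pp.
Human capital: 0.17 × 3.8 = 0.646 pp.
Total hours worked: 0.36 × 0.3 = 0.108 pp.
TFP growth = 7.1 − 3.574 = 3.526%.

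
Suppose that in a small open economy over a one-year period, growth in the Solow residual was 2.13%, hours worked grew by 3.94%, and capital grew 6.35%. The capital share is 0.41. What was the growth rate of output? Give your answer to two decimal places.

Labor's share = 1 − 0.41 = 0.59.
Capital: 0.41 × 6.35 = 2.6035 pp.
Hours worked: 0.59 × 3.94 = 2.3246 pp.
Output growth = 2.13 + 4.9281 = 7.0581%.

7.06%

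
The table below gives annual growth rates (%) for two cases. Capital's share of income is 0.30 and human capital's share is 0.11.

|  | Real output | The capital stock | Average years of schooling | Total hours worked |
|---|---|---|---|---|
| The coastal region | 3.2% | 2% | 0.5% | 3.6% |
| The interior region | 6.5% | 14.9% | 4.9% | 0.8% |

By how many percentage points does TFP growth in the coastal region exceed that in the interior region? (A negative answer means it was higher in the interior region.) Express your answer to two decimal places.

Labor's share = 1 − 0.3 − 0.11 = 0.59.
The coastal region: TFP = 3.2 − 0.6 − 0.055 − 2.124 = 0.421%.
The interior region: TFP = 6.5 − 4.47 − 0.539 − 0.472 = 1.019%.
Difference = 0.421 − (1.019) = -0.598 pp.

-0.60 percentage points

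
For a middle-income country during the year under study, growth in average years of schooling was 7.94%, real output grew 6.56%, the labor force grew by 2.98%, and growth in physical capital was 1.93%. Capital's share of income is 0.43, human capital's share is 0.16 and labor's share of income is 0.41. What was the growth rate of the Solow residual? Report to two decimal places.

3.24%

Labor's share = 1 − 0.43 − 0.16 = 0.41.
Physical capital: 0.43 × 1.93 = 0.8299 pp.
Average years of schooling: 0.16 × 7.94 = 1.2704 pp.
The labor force: 0.41 × 2.98 = 1.2218 pp.
TFP growth = 6.56 − 3.3221 = 3.2379%.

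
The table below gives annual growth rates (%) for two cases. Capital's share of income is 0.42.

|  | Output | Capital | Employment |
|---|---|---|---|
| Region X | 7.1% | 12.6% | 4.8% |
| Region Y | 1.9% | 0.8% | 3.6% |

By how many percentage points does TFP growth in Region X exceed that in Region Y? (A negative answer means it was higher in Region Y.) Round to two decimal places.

Labor's share = 1 − 0.42 = 0.58.
Region X: TFP = 7.1 − 5.292 − 2.784 = -0.976%.
Region Y: TFP = 1.9 − 0.336 − 2.088 = -0.524%.
Difference = -0.976 − (-0.524) = -0.452 pp.

-0.45 percentage points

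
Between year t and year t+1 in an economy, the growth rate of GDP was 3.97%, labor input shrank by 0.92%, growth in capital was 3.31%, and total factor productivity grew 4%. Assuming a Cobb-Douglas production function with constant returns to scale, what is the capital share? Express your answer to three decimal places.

0.210

gY = gA + α·gK + (1−α)·gL, so gY − gA − gL = α(gK − gL).
3.97 − 4 + 0.92 = α × (3.31 − (-0.92)).
0.89 = 4.23 α, so α = 0.2104.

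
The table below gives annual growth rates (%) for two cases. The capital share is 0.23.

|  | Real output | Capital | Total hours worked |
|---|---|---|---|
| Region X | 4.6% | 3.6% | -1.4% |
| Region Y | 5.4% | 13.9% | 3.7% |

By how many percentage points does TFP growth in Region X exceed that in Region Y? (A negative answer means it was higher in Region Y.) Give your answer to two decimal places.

5.50 percentage points

Labor's share = 1 − 0.23 = 0.77.
Region X: TFP = 4.6 − 0.828 + 1.078 = 4.85%.
Region Y: TFP = 5.4 − 3.197 − 2.849 = -0.646%.
Difference = 4.85 − (-0.646) = 5.496 pp.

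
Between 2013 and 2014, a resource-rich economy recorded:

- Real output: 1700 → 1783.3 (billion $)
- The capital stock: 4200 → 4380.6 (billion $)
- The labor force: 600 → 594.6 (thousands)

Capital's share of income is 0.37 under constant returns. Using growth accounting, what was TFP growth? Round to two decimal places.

3.88%

Real output growth = (1783.3 − 1700) / 1700 = 4.9%.
The capital stock growth = (4380.6 − 4200) / 4200 = 4.3%.
The labor force growth = (594.6 − 600) / 600 = -0.9%.
Labor's share = 1 − 0.37 = 0.63.
The capital stock: 0.37 × 4.3 = 1.591 pp.
The labor force: 0.63 × (-0.9) = -0.567 pp.
TFP growth = 4.9 − 1.024 = 3.876%.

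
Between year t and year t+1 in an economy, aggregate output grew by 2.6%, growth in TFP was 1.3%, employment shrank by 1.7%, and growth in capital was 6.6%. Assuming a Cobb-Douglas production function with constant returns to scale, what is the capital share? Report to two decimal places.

gY = gA + α·gK + (1−α)·gL, so gY − gA − gL = α(gK − gL).
2.6 − 1.3 + 1.7 = α × (6.6 − (-1.7)).
3 = 8.3 α, so α = 0.3614.

The capital share is 0.36.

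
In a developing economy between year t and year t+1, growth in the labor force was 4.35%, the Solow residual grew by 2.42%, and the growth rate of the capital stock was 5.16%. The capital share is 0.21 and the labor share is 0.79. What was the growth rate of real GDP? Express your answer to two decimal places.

Labor's share = 1 − 0.21 = 0.79.
The capital stock: 0.21 × 5.16 = 1.0836 pp.
The labor force: 0.79 × 4.35 = 3.4365 pp.
Output growth = 2.42 + 4.5201 = 6.9401%.

6.94%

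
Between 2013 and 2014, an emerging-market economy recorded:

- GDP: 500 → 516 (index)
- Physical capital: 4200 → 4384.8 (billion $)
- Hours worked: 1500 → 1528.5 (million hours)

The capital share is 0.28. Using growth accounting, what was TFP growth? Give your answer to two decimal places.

GDP growth = (516 − 500) / 500 = 3.2%.
Physical capital growth = (4384.8 − 4200) / 4200 = 4.4%.
Hours worked growth = (1528.5 − 1500) / 1500 = 1.9%.
Labor's share = 1 − 0.28 = 0.72.
Physical capital: 0.28 × 4.4 = 1.232 pp.
Hours worked: 0.72 × 1.9 = 1.368 pp.
TFP growth = 3.2 − 2.6 = 0.6%.

0.60%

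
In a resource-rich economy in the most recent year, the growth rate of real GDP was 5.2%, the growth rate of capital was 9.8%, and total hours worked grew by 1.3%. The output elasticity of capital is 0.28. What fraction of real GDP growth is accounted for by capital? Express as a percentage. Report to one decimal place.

Capital contributed 0.28 × 9.8 = 2.744 pp.
Share of growth = 2.744 / 5.2 × 100 = 52.769%.

Capital accounted for 52.8% of growth.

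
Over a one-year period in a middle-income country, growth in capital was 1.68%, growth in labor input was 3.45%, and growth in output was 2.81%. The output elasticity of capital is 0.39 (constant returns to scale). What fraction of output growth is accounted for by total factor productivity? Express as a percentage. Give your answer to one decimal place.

Labor's share = 1 − 0.39 = 0.61.
Capital: 0.39 × 1.68 = 0.6552 pp.
Labor input: 0.61 × 3.45 = 2.1045 pp.
TFP growth = 2.81 − 2.7597 = 0.0503%.
TFP share of growth = 0.0503 / 2.81 × 100 = 1.79%.

Total factor productivity accounted for 1.8% of growth.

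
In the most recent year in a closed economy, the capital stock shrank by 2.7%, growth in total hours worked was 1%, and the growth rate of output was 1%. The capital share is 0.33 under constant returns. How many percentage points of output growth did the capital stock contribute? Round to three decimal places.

-0.891 percentage points

Contribution = share × growth = 0.33 × (-2.7) = -0.891 pp.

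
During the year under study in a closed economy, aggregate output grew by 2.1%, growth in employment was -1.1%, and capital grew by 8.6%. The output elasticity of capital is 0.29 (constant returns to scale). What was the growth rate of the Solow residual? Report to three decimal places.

The Solow residual growth was 0.387%.

Labor's share = 1 − 0.29 = 0.71.
Capital: 0.29 × 8.6 = 2.494 pp.
Employment: 0.71 × (-1.1) = -0.781 pp.
TFP growth = 2.1 − 1.713 = 0.387%.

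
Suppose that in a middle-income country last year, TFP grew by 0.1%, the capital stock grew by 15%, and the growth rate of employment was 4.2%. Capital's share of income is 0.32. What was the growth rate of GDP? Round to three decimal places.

Labor's share = 1 − 0.32 = 0.68.
The capital stock: 0.32 × 15 = 4.8 pp.
Employment: 0.68 × 4.2 = 2.856 pp.
Output growth = 0.1 + 7.656 = 7.756%.

7.756%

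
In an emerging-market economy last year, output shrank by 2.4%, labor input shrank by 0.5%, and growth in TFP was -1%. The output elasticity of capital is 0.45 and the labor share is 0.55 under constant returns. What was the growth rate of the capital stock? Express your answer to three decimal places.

Labor's share = 1 − 0.45 = 0.55.
gY = gA + 0.55×(-0.5) + 0.45×g.
0.45×g = -2.4 + 1 + 0.275 = -1.125.
g = -1.125 / 0.45 = -2.5%.

-2.500%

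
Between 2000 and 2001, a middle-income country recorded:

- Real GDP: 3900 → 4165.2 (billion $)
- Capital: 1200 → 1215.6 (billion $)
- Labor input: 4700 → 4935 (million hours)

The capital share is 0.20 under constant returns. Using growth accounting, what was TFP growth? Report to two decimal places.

Real GDP growth = (4165.2 − 3900) / 3900 = 6.8%.
Capital growth = (1215.6 − 1200) / 1200 = 1.3%.
Labor input growth = (4935 − 4700) / 4700 = 5%.
Labor's share = 1 − 0.2 = 0.8.
Capital: 0.2 × 1.3 = 0.26 pp.
Labor input: 0.8 × 5 = 4 pp.
TFP growth = 6.8 − 4.26 = 2.54%.

TFP growth was 2.54%.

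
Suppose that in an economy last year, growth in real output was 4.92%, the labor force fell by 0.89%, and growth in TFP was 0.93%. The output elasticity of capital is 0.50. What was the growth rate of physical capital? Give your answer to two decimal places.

8.87%

Labor's share = 1 − 0.5 = 0.5.
gY = gA + 0.5×(-0.89) + 0.5×g.
0.5×g = 4.92 − 0.93 + 0.445 = 4.435.
g = 4.435 / 0.5 = 8.87%.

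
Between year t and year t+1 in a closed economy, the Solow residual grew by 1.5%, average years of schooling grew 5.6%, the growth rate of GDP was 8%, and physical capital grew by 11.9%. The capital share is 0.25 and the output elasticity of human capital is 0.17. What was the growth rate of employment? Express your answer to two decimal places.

Employment growth was 4.44%.

Labor's share = 1 − 0.25 − 0.17 = 0.58.
gY = gA + 0.25×11.9 + 0.17×5.6 + 0.58×g.
0.58×g = 8 − 1.5 − 3.927 = 2.573.
g = 2.573 / 0.58 = 4.4362%.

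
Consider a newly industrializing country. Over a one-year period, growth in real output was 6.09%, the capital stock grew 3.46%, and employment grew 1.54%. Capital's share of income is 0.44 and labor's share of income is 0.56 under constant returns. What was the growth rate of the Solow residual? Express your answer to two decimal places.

The Solow residual growth was 3.71%.

Labor's share = 1 − 0.44 = 0.56.
The capital stock: 0.44 × 3.46 = 1.5224 pp.
Employment: 0.56 × 1.54 = 0.8624 pp.
TFP growth = 6.09 − 2.3848 = 3.7052%.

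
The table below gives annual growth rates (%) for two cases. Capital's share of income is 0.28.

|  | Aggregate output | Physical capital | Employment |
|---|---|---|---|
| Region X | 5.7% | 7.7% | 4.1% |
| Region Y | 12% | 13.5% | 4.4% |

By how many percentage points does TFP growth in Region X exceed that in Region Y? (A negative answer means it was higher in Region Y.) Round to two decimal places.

Labor's share = 1 − 0.28 = 0.72.
Region X: TFP = 5.7 − 2.156 − 2.952 = 0.592%.
Region Y: TFP = 12 − 3.78 − 3.168 = 5.052%.
Difference = 0.592 − (5.052) = -4.46 pp.

-4.46 percentage points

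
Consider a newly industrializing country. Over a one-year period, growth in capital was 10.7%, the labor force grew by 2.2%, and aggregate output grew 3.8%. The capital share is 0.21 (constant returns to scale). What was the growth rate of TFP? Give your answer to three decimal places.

Labor's share = 1 − 0.21 = 0.79.
Capital: 0.21 × 10.7 = 2.247 pp.
The labor force: 0.79 × 2.2 = 1.738 pp.
TFP growth = 3.8 − 3.985 = -0.185%.

-0.185%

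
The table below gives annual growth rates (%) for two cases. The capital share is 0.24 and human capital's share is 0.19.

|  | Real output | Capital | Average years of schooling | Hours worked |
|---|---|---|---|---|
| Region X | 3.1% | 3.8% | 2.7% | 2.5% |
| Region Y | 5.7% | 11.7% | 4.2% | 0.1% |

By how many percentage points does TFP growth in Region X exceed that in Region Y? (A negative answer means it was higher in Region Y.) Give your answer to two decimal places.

-1.79 percentage points

Labor's share = 1 − 0.24 − 0.19 = 0.57.
Region X: TFP = 3.1 − 0.912 − 0.513 − 1.425 = 0.25%.
Region Y: TFP = 5.7 − 2.808 − 0.798 − 0.057 = 2.037%.
Difference = 0.25 − (2.037) = -1.787 pp.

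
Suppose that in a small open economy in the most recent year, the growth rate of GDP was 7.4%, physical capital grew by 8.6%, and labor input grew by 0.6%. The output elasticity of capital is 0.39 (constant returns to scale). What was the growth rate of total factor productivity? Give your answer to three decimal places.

Labor's share = 1 − 0.39 = 0.61.
Physical capital: 0.39 × 8.6 = 3.354 pp.
Labor input: 0.61 × 0.6 = 0.366 pp.
TFP growth = 7.4 − 3.72 = 3.68%.

3.680%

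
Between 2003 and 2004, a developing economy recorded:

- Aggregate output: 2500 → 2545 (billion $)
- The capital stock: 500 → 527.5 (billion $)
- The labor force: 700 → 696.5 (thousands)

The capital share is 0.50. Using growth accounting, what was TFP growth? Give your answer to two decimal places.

-0.70%

Aggregate output growth = (2545 − 2500) / 2500 = 1.8%.
The capital stock growth = (527.5 − 500) / 500 = 5.5%.
The labor force growth = (696.5 − 700) / 700 = -0.5%.
Labor's share = 1 − 0.5 = 0.5.
The capital stock: 0.5 × 5.5 = 2.75 pp.
The labor force: 0.5 × (-0.5) = -0.25 pp.
TFP growth = 1.8 − 2.5 = -0.7%.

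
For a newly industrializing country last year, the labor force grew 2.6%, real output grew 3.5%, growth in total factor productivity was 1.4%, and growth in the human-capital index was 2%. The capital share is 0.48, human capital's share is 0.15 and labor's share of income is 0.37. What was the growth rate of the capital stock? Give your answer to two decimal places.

Labor's share = 1 − 0.48 − 0.15 = 0.37.
gY = gA + 0.15×2 + 0.37×2.6 + 0.48×g.
0.48×g = 3.5 − 1.4 − 1.262 = 0.838.
g = 0.838 / 0.48 = 1.7458%.

The capital stock growth was 1.75%.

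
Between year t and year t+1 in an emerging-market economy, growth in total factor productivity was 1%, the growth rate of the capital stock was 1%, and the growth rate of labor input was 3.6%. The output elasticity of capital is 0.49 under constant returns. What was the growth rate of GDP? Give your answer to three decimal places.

3.326%

Labor's share = 1 − 0.49 = 0.51.
The capital stock: 0.49 × 1 = 0.49 pp.
Labor input: 0.51 × 3.6 = 1.836 pp.
Output growth = 1 + 2.326 = 3.326%.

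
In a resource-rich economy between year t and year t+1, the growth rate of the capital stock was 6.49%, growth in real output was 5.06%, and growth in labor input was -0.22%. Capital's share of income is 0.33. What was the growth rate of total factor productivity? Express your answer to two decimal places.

3.07%

Labor's share = 1 − 0.33 = 0.67.
The capital stock: 0.33 × 6.49 = 2.1417 pp.
Labor input: 0.67 × (-0.22) = -0.1474 pp.
TFP growth = 5.06 − 1.9943 = 3.0657%.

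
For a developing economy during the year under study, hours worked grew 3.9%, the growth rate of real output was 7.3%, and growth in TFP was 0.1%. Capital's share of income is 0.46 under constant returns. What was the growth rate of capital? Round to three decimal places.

11.074%

Labor's share = 1 − 0.46 = 0.54.
gY = gA + 0.54×3.9 + 0.46×g.
0.46×g = 7.3 − 0.1 − 2.106 = 5.094.
g = 5.094 / 0.46 = 11.07391%.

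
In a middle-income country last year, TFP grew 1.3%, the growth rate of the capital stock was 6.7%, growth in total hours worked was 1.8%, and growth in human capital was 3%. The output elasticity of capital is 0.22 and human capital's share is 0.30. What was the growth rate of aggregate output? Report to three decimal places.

Labor's share = 1 − 0.22 − 0.3 = 0.48.
The capital stock: 0.22 × 6.7 = 1.474 pp.
Human capital: 0.3 × 3 = 0.9 pp.
Total hours worked: 0.48 × 1.8 = 0.864 pp.
Output growth = 1.3 + 3.238 = 4.538%.

4.538%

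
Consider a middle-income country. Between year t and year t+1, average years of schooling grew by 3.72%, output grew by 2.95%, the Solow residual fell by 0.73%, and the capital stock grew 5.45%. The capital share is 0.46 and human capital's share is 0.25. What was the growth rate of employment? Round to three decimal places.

0.838%

Labor's share = 1 − 0.46 − 0.25 = 0.29.
gY = gA + 0.46×5.45 + 0.25×3.72 + 0.29×g.
0.29×g = 2.95 + 0.73 − 3.437 = 0.243.
g = 0.243 / 0.29 = 0.83793%.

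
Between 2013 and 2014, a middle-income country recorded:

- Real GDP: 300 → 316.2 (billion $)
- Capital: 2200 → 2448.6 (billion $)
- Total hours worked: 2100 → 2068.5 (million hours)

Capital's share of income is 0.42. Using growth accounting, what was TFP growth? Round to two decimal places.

1.52%

Real GDP growth = (316.2 − 300) / 300 = 5.4%.
Capital growth = (2448.6 − 2200) / 2200 = 11.3%.
Total hours worked growth = (2068.5 − 2100) / 2100 = -1.5%.
Labor's share = 1 − 0.42 = 0.58.
Capital: 0.42 × 11.3 = 4.746 pp.
Total hours worked: 0.58 × (-1.5) = -0.87 pp.
TFP growth = 5.4 − 3.876 = 1.524%.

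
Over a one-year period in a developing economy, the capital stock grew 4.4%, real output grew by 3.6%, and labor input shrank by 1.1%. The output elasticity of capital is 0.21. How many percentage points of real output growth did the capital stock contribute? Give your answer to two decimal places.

0.92 percentage points

Contribution = share × growth = 0.21 × 4.4 = 0.924 pp.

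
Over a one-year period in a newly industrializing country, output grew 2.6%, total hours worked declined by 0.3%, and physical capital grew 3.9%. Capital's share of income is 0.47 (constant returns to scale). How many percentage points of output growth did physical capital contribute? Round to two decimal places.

1.83

Contribution = share × growth = 0.47 × 3.9 = 1.833 pp.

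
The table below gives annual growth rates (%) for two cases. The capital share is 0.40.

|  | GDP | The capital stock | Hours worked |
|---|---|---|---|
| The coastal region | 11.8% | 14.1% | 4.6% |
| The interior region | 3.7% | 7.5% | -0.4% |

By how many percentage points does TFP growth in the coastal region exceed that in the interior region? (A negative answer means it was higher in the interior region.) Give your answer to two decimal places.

2.46 percentage points

Labor's share = 1 − 0.4 = 0.6.
The coastal region: TFP = 11.8 − 5.64 − 2.76 = 3.4%.
The interior region: TFP = 3.7 − 3 + 0.24 = 0.94%.
Difference = 3.4 − (0.94) = 2.46 pp.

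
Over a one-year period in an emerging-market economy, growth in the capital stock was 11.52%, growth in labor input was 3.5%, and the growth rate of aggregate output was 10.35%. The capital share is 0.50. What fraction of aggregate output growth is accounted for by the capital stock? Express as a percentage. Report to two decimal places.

55.65%

The capital stock contributed 0.5 × 11.52 = 5.76 pp.
Share of growth = 5.76 / 10.35 × 100 = 55.6522%.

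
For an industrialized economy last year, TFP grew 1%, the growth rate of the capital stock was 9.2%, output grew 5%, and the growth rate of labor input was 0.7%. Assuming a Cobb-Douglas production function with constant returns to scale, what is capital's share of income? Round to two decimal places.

gY = gA + α·gK + (1−α)·gL, so gY − gA − gL = α(gK − gL).
5 − 1 − 0.7 = α × (9.2 − 0.7).
3.3 = 8.5 α, so α = 0.3882.

Capital's share of income is 0.39.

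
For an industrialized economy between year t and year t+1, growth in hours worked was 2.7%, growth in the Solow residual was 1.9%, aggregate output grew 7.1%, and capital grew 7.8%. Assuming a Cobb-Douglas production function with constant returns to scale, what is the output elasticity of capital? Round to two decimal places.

0.49

gY = gA + α·gK + (1−α)·gL, so gY − gA − gL = α(gK − gL).
7.1 − 1.9 − 2.7 = α × (7.8 − 2.7).
2.5 = 5.1 α, so α = 0.4902.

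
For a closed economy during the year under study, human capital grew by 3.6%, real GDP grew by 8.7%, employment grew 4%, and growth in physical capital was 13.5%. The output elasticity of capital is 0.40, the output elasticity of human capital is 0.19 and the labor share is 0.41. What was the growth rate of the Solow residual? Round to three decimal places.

Labor's share = 1 − 0.4 − 0.19 = 0.41.
Physical capital: 0.4 × 13.5 = 5.4 pp.
Human capital: 0.19 × 3.6 = 0.684 pp.
Employment: 0.41 × 4 = 1.64 pp.
TFP growth = 8.7 − 7.724 = 0.976%.

0.976%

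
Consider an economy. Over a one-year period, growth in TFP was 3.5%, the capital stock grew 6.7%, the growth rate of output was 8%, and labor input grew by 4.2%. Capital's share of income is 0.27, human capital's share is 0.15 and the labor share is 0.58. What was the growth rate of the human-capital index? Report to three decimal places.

The human-capital index grew 1.700%.

Labor's share = 1 − 0.27 − 0.15 = 0.58.
gY = gA + 0.27×6.7 + 0.58×4.2 + 0.15×g.
0.15×g = 8 − 3.5 − 4.245 = 0.255.
g = 0.255 / 0.15 = 1.7%.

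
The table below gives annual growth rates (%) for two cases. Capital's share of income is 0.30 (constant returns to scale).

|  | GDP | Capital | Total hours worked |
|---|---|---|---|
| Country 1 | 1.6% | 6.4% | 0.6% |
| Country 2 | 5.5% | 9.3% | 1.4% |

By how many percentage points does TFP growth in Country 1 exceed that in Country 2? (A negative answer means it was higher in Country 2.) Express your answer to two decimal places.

-2.47 percentage points

Labor's share = 1 − 0.3 = 0.7.
Country 1: TFP = 1.6 − 1.92 − 0.42 = -0.74%.
Country 2: TFP = 5.5 − 2.79 − 0.98 = 1.73%.
Difference = -0.74 − (1.73) = -2.47 pp.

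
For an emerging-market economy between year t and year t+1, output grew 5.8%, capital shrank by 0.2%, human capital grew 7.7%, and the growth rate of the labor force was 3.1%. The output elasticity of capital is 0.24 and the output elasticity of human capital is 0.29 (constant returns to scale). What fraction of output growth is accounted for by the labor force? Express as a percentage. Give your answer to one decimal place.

The labor force accounted for 25.1% of growth.

Labor's share = 1 − 0.24 − 0.29 = 0.47.
The labor force contributed 0.47 × 3.1 = 1.457 pp.
Share of growth = 1.457 / 5.8 × 100 = 25.121%.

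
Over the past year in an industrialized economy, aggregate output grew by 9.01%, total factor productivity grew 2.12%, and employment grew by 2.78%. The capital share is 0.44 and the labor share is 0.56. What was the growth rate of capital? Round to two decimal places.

Labor's share = 1 − 0.44 = 0.56.
gY = gA + 0.56×2.78 + 0.44×g.
0.44×g = 9.01 − 2.12 − 1.5568 = 5.3332.
g = 5.3332 / 0.44 = 12.1209%.

Capital growth was 12.12%.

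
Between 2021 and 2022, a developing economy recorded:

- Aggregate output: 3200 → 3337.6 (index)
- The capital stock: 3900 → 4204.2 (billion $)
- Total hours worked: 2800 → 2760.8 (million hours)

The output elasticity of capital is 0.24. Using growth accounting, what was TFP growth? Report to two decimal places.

Aggregate output growth = (3337.6 − 3200) / 3200 = 4.3%.
The capital stock growth = (4204.2 − 3900) / 3900 = 7.8%.
Total hours worked growth = (2760.8 − 2800) / 2800 = -1.4%.
Labor's share = 1 − 0.24 = 0.76.
The capital stock: 0.24 × 7.8 = 1.872 pp.
Total hours worked: 0.76 × (-1.4) = -1.064 pp.
TFP growth = 4.3 − 0.808 = 3.492%.

TFP growth was 3.49%.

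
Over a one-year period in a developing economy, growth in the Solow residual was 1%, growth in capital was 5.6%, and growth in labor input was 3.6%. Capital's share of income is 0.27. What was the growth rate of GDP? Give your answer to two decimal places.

Labor's share = 1 − 0.27 = 0.73.
Capital: 0.27 × 5.6 = 1.512 pp.
Labor input: 0.73 × 3.6 = 2.628 pp.
Output growth = 1 + 4.14 = 5.14%.

5.14%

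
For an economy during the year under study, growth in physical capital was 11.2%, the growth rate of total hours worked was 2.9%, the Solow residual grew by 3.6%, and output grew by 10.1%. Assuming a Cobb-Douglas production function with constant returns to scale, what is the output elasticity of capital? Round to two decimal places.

gY = gA + α·gK + (1−α)·gL, so gY − gA − gL = α(gK − gL).
10.1 − 3.6 − 2.9 = α × (11.2 − 2.9).
3.6 = 8.3 α, so α = 0.4337.

α = 0.43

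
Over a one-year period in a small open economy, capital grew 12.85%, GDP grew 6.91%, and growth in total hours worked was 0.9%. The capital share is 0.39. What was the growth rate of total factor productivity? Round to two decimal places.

Labor's share = 1 − 0.39 = 0.61.
Capital: 0.39 × 12.85 = 5.0115 pp.
Total hours worked: 0.61 × 0.9 = 0.549 pp.
TFP growth = 6.91 − 5.5605 = 1.3495%.

Total factor productivity growth was 1.35%.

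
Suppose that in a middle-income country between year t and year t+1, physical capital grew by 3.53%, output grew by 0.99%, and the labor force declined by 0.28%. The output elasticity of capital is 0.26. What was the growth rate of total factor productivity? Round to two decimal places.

Labor's share = 1 − 0.26 = 0.74.
Physical capital: 0.26 × 3.53 = 0.9178 pp.
The labor force: 0.74 × (-0.28) = -0.2072 pp.
TFP growth = 0.99 − 0.7106 = 0.2794%.

0.28%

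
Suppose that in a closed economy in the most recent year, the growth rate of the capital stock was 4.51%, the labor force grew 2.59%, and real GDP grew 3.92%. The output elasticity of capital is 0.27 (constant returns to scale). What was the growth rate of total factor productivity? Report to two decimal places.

Labor's share = 1 − 0.27 = 0.73.
The capital stock: 0.27 × 4.51 = 1.2177 pp.
The labor force: 0.73 × 2.59 = 1.8907 pp.
TFP growth = 3.92 − 3.1084 = 0.8116%.

Total factor productivity growth was 0.81%.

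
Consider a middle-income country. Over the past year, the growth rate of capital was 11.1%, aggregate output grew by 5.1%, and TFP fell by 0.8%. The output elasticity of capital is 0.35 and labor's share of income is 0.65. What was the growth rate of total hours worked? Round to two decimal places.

3.10%

Labor's share = 1 − 0.35 = 0.65.
gY = gA + 0.35×11.1 + 0.65×g.
0.65×g = 5.1 + 0.8 − 3.885 = 2.015.
g = 2.015 / 0.65 = 3.1%.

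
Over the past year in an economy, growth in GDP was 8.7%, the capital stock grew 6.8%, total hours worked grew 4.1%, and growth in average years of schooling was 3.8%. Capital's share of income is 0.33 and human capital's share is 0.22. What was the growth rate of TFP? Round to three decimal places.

Labor's share = 1 − 0.33 − 0.22 = 0.45.
The capital stock: 0.33 × 6.8 = 2.244 pp.
Average years of schooling: 0.22 × 3.8 = 0.836 pp.
Total hours worked: 0.45 × 4.1 = 1.845 pp.
TFP growth = 8.7 − 4.925 = 3.775%.

TFP grew 3.775%.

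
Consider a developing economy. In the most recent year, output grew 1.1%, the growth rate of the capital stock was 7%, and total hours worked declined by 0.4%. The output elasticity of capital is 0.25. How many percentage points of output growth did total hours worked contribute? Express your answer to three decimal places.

Labor's share = 1 − 0.25 = 0.75.
Contribution = share × growth = 0.75 × (-0.4) = -0.3 pp.

-0.300 percentage points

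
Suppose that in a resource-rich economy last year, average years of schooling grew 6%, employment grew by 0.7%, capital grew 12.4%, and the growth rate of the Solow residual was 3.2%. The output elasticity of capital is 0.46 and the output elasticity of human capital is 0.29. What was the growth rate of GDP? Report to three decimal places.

GDP growth was 10.819%.

Labor's share = 1 − 0.46 − 0.29 = 0.25.
Capital: 0.46 × 12.4 = 5.704 pp.
Average years of schooling: 0.29 × 6 = 1.74 pp.
Employment: 0.25 × 0.7 = 0.175 pp.
Output growth = 3.2 + 7.619 = 10.819%.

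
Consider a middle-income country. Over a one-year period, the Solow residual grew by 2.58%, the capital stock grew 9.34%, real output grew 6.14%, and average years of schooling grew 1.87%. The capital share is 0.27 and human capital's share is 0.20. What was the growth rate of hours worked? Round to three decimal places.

Labor's share = 1 − 0.27 − 0.2 = 0.53.
gY = gA + 0.27×9.34 + 0.2×1.87 + 0.53×g.
0.53×g = 6.14 − 2.58 − 2.8958 = 0.6642.
g = 0.6642 / 0.53 = 1.25321%.

Hours worked grew 1.253%.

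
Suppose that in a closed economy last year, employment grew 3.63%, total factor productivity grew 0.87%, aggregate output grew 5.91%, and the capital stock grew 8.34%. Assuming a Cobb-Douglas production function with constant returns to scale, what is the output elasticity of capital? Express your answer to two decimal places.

α = 0.30

gY = gA + α·gK + (1−α)·gL, so gY − gA − gL = α(gK − gL).
5.91 − 0.87 − 3.63 = α × (8.34 − 3.63).
1.41 = 4.71 α, so α = 0.2994.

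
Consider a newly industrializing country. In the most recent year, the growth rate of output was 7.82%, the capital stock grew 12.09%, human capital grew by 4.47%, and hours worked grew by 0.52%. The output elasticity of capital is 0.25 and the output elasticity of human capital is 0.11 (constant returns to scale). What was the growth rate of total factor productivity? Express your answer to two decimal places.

3.97%

Labor's share = 1 − 0.25 − 0.11 = 0.64.
The capital stock: 0.25 × 12.09 = 3.0225 pp.
Human capital: 0.11 × 4.47 = 0.4917 pp.
Hours worked: 0.64 × 0.52 = 0.3328 pp.
TFP growth = 7.82 − 3.847 = 3.973%.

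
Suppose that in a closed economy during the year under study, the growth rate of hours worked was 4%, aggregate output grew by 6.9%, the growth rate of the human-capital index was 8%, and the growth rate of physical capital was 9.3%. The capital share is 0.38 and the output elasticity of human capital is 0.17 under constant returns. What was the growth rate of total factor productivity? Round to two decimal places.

Labor's share = 1 − 0.38 − 0.17 = 0.45.
Physical capital: 0.38 × 9.3 = 3.534 pp.
The human-capital index: 0.17 × 8 = 1.36 pp.
Hours worked: 0.45 × 4 = 1.8 pp.
TFP growth = 6.9 − 6.694 = 0.206%.

0.21%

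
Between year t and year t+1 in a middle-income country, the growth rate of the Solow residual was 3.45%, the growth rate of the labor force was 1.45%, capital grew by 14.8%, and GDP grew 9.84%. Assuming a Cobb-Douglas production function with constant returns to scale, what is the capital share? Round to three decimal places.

gY = gA + α·gK + (1−α)·gL, so gY − gA − gL = α(gK − gL).
9.84 − 3.45 − 1.45 = α × (14.8 − 1.45).
4.94 = 13.35 α, so α = 0.37004.

The capital share is 0.370.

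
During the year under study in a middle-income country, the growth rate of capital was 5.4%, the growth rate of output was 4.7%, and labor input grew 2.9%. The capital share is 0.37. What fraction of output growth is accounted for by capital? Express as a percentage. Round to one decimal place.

Capital contributed 0.37 × 5.4 = 1.998 pp.
Share of growth = 1.998 / 4.7 × 100 = 42.511%.

42.5%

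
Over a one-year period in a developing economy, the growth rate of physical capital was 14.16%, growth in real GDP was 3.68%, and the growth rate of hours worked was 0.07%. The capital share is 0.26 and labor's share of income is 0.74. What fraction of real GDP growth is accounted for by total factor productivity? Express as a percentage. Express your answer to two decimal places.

-1.45%

Labor's share = 1 − 0.26 = 0.74.
Physical capital: 0.26 × 14.16 = 3.6816 pp.
Hours worked: 0.74 × 0.07 = 0.0518 pp.
TFP growth = 3.68 − 3.7334 = -0.0534%.
TFP share of growth = -0.0534 / 3.68 × 100 = -1.4511%.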